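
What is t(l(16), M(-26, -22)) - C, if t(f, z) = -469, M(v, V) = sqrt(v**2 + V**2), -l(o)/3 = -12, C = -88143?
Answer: 87674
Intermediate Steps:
l(o) = 36 (l(o) = -3*(-12) = 36)
M(v, V) = sqrt(V**2 + v**2)
t(l(16), M(-26, -22)) - C = -469 - 1*(-88143) = -469 + 88143 = 87674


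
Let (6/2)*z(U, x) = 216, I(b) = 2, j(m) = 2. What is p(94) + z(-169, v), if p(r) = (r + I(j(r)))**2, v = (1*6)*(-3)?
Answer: 9288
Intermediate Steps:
v = -18 (v = 6*(-3) = -18)
p(r) = (2 + r)**2 (p(r) = (r + 2)**2 = (2 + r)**2)
z(U, x) = 72 (z(U, x) = (1/3)*216 = 72)
p(94) + z(-169, v) = (2 + 94)**2 + 72 = 96**2 + 72 = 9216 + 72 = 9288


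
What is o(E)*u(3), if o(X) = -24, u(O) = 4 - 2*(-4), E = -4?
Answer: -288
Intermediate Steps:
u(O) = 12 (u(O) = 4 + 8 = 12)
o(E)*u(3) = -24*12 = -288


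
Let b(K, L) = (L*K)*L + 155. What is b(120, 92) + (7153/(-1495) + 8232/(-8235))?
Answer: 36249865564/35685 ≈ 1.0158e+6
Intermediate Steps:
b(K, L) = 155 + K*L² (b(K, L) = (K*L)*L + 155 = K*L² + 155 = 155 + K*L²)
b(120, 92) + (7153/(-1495) + 8232/(-8235)) = (155 + 120*92²) + (7153/(-1495) + 8232/(-8235)) = (155 + 120*8464) + (7153*(-1/1495) + 8232*(-1/8235)) = (155 + 1015680) + (-311/65 - 2744/2745) = 1015835 - 206411/35685 = 36249865564/35685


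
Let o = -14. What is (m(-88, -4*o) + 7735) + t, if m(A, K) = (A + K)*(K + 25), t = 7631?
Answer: 12774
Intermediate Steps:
m(A, K) = (25 + K)*(A + K) (m(A, K) = (A + K)*(25 + K) = (25 + K)*(A + K))
(m(-88, -4*o) + 7735) + t = (((-4*(-14))**2 + 25*(-88) + 25*(-4*(-14)) - (-352)*(-14)) + 7735) + 7631 = ((56**2 - 2200 + 25*56 - 88*56) + 7735) + 7631 = ((3136 - 2200 + 1400 - 4928) + 7735) + 7631 = (-2592 + 7735) + 7631 = 5143 + 7631 = 12774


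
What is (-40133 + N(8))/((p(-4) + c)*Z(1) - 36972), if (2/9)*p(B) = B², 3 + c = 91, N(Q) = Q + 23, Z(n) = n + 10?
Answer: 20051/17606 ≈ 1.1389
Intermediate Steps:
Z(n) = 10 + n
N(Q) = 23 + Q
c = 88 (c = -3 + 91 = 88)
p(B) = 9*B²/2
(-40133 + N(8))/((p(-4) + c)*Z(1) - 36972) = (-40133 + (23 + 8))/(((9/2)*(-4)² + 88)*(10 + 1) - 36972) = (-40133 + 31)/(((9/2)*16 + 88)*11 - 36972) = -40102/((72 + 88)*11 - 36972) = -40102/(160*11 - 36972) = -40102/(1760 - 36972) = -40102/(-35212) = -40102*(-1/35212) = 20051/17606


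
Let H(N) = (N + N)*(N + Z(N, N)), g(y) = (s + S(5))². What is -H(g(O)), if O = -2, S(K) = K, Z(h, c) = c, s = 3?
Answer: -16384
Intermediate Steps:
g(y) = 64 (g(y) = (3 + 5)² = 8² = 64)
H(N) = 4*N² (H(N) = (N + N)*(N + N) = (2*N)*(2*N) = 4*N²)
-H(g(O)) = -4*64² = -4*4096 = -1*16384 = -16384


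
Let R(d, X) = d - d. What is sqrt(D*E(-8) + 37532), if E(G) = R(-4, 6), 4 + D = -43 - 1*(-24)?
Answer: 2*sqrt(9383) ≈ 193.73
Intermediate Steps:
D = -23 (D = -4 + (-43 - 1*(-24)) = -4 + (-43 + 24) = -4 - 19 = -23)
R(d, X) = 0
E(G) = 0
sqrt(D*E(-8) + 37532) = sqrt(-23*0 + 37532) = sqrt(0 + 37532) = sqrt(37532) = 2*sqrt(9383)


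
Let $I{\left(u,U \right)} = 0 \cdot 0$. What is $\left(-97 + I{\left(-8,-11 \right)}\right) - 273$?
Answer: $-370$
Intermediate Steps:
$I{\left(u,U \right)} = 0$
$\left(-97 + I{\left(-8,-11 \right)}\right) - 273 = \left(-97 + 0\right) - 273 = -97 - 273 = -370$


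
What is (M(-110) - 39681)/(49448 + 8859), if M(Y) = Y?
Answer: -39791/58307 ≈ -0.68244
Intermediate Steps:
(M(-110) - 39681)/(49448 + 8859) = (-110 - 39681)/(49448 + 8859) = -39791/58307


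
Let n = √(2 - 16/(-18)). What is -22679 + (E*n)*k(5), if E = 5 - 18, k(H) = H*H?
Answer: -22679 - 325*√26/3 ≈ -23231.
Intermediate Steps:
k(H) = H²
n = √26/3 (n = √(2 - 16*(-1/18)) = √(2 + 8/9) = √(26/9) = √26/3 ≈ 1.6997)
E = -13
-22679 + (E*n)*k(5) = -22679 - 13*√26/3*5² = -22679 - 13*√26/3*25 = -22679 - 325*√26/3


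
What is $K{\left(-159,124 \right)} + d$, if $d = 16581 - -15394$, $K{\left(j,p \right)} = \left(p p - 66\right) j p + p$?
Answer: $-301819861$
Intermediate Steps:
$K{\left(j,p \right)} = p + j p \left(-66 + p^{2}\right)$ ($K{\left(j,p \right)} = \left(p^{2} - 66\right) j p + p = \left(-66 + p^{2}\right) j p + p = j \left(-66 + p^{2}\right) p + p = j p \left(-66 + p^{2}\right) + p = p + j p \left(-66 + p^{2}\right)$)
$d = 31975$ ($d = 16581 + 15394 = 31975$)
$K{\left(-159,124 \right)} + d = 124 \left(1 - -10494 - 159 \cdot 124^{2}\right) + 31975 = 124 \left(1 + 10494 - 2444784\right) + 31975 = 124 \left(-2434289\right) + 31975 = -301851836 + 31975 = -301819861$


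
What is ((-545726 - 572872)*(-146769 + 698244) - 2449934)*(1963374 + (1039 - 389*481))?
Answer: -1096385569995291136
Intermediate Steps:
((-545726 - 572872)*(-146769 + 698244) - 2449934)*(1963374 + (1039 - 389*481)) = (-1118598*551475 - 2449934)*(1963374 + (1039 - 187109)) = (-616878832050 - 2449934)*(1963374 - 186070) = -616881281984*1777304 = -1096385569995291136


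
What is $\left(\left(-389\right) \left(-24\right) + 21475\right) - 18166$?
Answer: $12645$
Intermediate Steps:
$\left(\left(-389\right) \left(-24\right) + 21475\right) - 18166 = \left(9336 + 21475\right) - 18166 = 30811 - 18166 = 12645$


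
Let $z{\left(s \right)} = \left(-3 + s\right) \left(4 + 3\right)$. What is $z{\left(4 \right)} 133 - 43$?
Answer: $888$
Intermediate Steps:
$z{\left(s \right)} = -21 + 7 s$ ($z{\left(s \right)} = \left(-3 + s\right) 7 = -21 + 7 s$)
$z{\left(4 \right)} 133 - 43 = \left(-21 + 7 \cdot 4\right) 133 - 43 = \left(-21 + 28\right) 133 - 43 = 7 \cdot 133 - 43 = 931 - 43 = 888$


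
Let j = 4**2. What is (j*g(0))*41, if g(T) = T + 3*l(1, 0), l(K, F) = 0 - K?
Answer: -1968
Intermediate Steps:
l(K, F) = -K
g(T) = -3 + T (g(T) = T + 3*(-1*1) = T + 3*(-1) = T - 3 = -3 + T)
j = 16
(j*g(0))*41 = (16*(-3 + 0))*41 = (16*(-3))*41 = -48*41 = -1968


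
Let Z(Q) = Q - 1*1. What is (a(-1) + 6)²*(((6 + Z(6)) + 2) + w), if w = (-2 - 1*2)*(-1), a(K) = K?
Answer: 425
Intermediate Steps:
Z(Q) = -1 + Q (Z(Q) = Q - 1 = -1 + Q)
w = 4 (w = (-2 - 2)*(-1) = -4*(-1) = 4)
(a(-1) + 6)²*(((6 + Z(6)) + 2) + w) = (-1 + 6)²*(((6 + (-1 + 6)) + 2) + 4) = 5²*(((6 + 5) + 2) + 4) = 25*((11 + 2) + 4) = 25*(13 + 4) = 25*17 = 425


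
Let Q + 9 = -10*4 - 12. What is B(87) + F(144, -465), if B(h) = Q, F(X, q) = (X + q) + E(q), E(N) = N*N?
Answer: 215843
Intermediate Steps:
E(N) = N**2
Q = -61 (Q = -9 + (-10*4 - 12) = -9 + (-40 - 12) = -9 - 52 = -61)
F(X, q) = X + q + q**2 (F(X, q) = (X + q) + q**2 = X + q + q**2)
B(h) = -61
B(87) + F(144, -465) = -61 + (144 - 465 + (-465)**2) = -61 + (144 - 465 + 216225) = -61 + 215904 = 215843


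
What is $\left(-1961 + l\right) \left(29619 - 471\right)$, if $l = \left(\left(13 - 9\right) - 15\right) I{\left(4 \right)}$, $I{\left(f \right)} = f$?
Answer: $-58441740$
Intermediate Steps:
$l = -44$ ($l = \left(\left(13 - 9\right) - 15\right) 4 = \left(4 - 15\right) 4 = \left(-11\right) 4 = -44$)
$\left(-1961 + l\right) \left(29619 - 471\right) = \left(-1961 - 44\right) \left(29619 - 471\right) = \left(-2005\right) 29148 = -58441740$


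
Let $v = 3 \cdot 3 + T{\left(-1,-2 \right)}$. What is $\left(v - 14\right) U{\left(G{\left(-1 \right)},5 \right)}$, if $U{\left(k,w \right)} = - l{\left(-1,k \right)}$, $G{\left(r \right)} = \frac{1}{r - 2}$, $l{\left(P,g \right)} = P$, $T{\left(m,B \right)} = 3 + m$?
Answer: $-3$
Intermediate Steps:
$v = 11$ ($v = 3 \cdot 3 + \left(3 - 1\right) = 9 + 2 = 11$)
$G{\left(r \right)} = \frac{1}{-2 + r}$
$U{\left(k,w \right)} = 1$ ($U{\left(k,w \right)} = \left(-1\right) \left(-1\right) = 1$)
$\left(v - 14\right) U{\left(G{\left(-1 \right)},5 \right)} = \left(11 - 14\right) 1 = \left(-3\right) 1 = -3$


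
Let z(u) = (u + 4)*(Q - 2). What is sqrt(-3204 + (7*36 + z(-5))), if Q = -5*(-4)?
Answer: 3*I*sqrt(330) ≈ 54.498*I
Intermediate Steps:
Q = 20
z(u) = 72 + 18*u (z(u) = (u + 4)*(20 - 2) = (4 + u)*18 = 72 + 18*u)
sqrt(-3204 + (7*36 + z(-5))) = sqrt(-3204 + (7*36 + (72 + 18*(-5)))) = sqrt(-3204 + (252 + (72 - 90))) = sqrt(-3204 + (252 - 18)) = sqrt(-3204 + 234) = sqrt(-2970) = 3*I*sqrt(330)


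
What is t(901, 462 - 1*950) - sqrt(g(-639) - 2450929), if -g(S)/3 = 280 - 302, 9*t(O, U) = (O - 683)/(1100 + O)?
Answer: 218/18009 - I*sqrt(2450863) ≈ 0.012105 - 1565.5*I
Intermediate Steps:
t(O, U) = (-683 + O)/(9*(1100 + O)) (t(O, U) = ((O - 683)/(1100 + O))/9 = ((-683 + O)/(1100 + O))/9 = (-683 + O)/(9*(1100 + O)))
g(S) = 66 (g(S) = -3*(280 - 302) = -3*(-22) = 66)
t(901, 462 - 1*950) - sqrt(g(-639) - 2450929) = (-683 + 901)/(9*(1100 + 901)) - sqrt(66 - 2450929) = (1/9)*218/2001 - sqrt(-2450863) = (1/9)*(1/2001)*218 - I*sqrt(2450863) = 218/18009 - I*sqrt(2450863)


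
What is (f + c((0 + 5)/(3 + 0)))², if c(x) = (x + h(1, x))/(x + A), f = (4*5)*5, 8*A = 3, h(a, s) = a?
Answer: 24641296/2401 ≈ 10263.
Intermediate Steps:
A = 3/8 (A = (⅛)*3 = 3/8 ≈ 0.37500)
f = 100 (f = 20*5 = 100)
c(x) = (1 + x)/(3/8 + x) (c(x) = (x + 1)/(x + 3/8) = (1 + x)/(3/8 + x))
(f + c((0 + 5)/(3 + 0)))² = (100 + 8*(1 + (0 + 5)/(3 + 0))/(3 + 8*((0 + 5)/(3 + 0))))² = (100 + 8*(1 + 5/3)/(3 + 8*(5/3)))² = (100 + 8*(8/3)/(3 + 40/3))² = (100 + 8*(8/3)/(49/3))² = (100 + 8*(3/49)*(8/3))² = (100 + 64/49)² = (4964/49)² = 24641296/2401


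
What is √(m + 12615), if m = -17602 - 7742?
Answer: I*√12729 ≈ 112.82*I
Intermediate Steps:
m = -25344
√(m + 12615) = √(-25344 + 12615) = √(-12729) = I*√12729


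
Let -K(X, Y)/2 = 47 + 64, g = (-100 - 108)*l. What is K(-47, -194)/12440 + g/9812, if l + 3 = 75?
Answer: -23559963/15257660 ≈ -1.5441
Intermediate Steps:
l = 72 (l = -3 + 75 = 72)
g = -14976 (g = (-100 - 108)*72 = -208*72 = -14976)
K(X, Y) = -222 (K(X, Y) = -2*(47 + 64) = -2*111 = -222)
K(-47, -194)/12440 + g/9812 = -222/12440 - 14976/9812 = -222*1/12440 - 14976*1/9812 = -111/6220 - 3744/2453 = -23559963/15257660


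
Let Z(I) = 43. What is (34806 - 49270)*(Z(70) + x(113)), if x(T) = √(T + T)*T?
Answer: -621952 - 1634432*√226 ≈ -2.5193e+7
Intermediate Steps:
x(T) = √2*T^(3/2) (x(T) = √(2*T)*T = (√2*√T)*T = √2*T^(3/2))
(34806 - 49270)*(Z(70) + x(113)) = (34806 - 49270)*(43 + √2*113^(3/2)) = -14464*(43 + √2*(113*√113)) = -14464*(43 + 113*√226) = -621952 - 1634432*√226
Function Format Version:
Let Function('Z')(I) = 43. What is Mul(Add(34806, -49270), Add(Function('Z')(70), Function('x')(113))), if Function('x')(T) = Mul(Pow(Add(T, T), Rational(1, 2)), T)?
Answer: Add(-621952, Mul(-1634432, Pow(226, Rational(1, 2)))) ≈ -2.5193e+7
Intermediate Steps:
Function('x')(T) = Mul(Pow(2, Rational(1, 2)), Pow(T, Rational(3, 2))) (Function('x')(T) = Mul(Pow(Mul(2, T), Rational(1, 2)), T) = Mul(Mul(Pow(2, Rational(1, 2)), Pow(T, Rational(1, 2))), T) = Mul(Pow(2, Rational(1, 2)), Pow(T, Rational(3, 2))))
Mul(Add(34806, -49270), Add(Function('Z')(70), Function('x')(113))) = Mul(Add(34806, -49270), Add(43, Mul(Pow(2, Rational(1, 2)), Pow(113, Rational(3, 2))))) = Mul(-14464, Add(43, Mul(Pow(2, Rational(1, 2)), Mul(113, Pow(113, Rational(1, 2)))))) = Mul(-14464, Add(43, Mul(113, Pow(226, Rational(1, 2))))) = Add(-621952, Mul(-1634432, Pow(226, Rational(1, 2))))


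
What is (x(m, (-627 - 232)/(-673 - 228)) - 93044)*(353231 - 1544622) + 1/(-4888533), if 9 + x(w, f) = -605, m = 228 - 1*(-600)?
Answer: 545478635880846173/4888533 ≈ 1.1158e+11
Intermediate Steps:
m = 828 (m = 228 + 600 = 828)
x(w, f) = -614 (x(w, f) = -9 - 605 = -614)
(x(m, (-627 - 232)/(-673 - 228)) - 93044)*(353231 - 1544622) + 1/(-4888533) = (-614 - 93044)*(353231 - 1544622) + 1/(-4888533) = -93658*(-1191391) - 1/4888533 = 111583298278 - 1/4888533 = 545478635880846173/4888533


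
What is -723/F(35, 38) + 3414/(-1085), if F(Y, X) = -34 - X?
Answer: 179549/26040 ≈ 6.8951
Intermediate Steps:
-723/F(35, 38) + 3414/(-1085) = -723/(-34 - 1*38) + 3414/(-1085) = -723/(-34 - 38) + 3414*(-1/1085) = -723/(-72) - 3414/1085 = -723*(-1/72) - 3414/1085 = 241/24 - 3414/1085 = 179549/26040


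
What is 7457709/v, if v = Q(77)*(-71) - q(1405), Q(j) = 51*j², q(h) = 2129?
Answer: -7457709/21471038 ≈ -0.34734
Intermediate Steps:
v = -21471038 (v = (51*77²)*(-71) - 1*2129 = (51*5929)*(-71) - 2129 = 302379*(-71) - 2129 = -21468909 - 2129 = -21471038)
7457709/v = 7457709/(-21471038) = 7457709*(-1/21471038) = -7457709/21471038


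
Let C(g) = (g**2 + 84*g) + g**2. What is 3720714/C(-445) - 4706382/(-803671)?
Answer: 2339133986517/144126338785 ≈ 16.230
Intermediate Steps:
C(g) = 2*g**2 + 84*g
3720714/C(-445) - 4706382/(-803671) = 3720714/((2*(-445)*(42 - 445))) - 4706382/(-803671) = 3720714/((2*(-445)*(-403))) - 4706382*(-1/803671) = 3720714/358670 + 4706382/803671 = 3720714*(1/358670) + 4706382/803671 = 1860357/179335 + 4706382/803671 = 2339133986517/144126338785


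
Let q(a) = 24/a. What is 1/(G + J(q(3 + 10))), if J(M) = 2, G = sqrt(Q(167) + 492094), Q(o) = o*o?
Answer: -2/519979 + sqrt(519983)/519979 ≈ 0.0013829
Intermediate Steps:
Q(o) = o**2
G = sqrt(519983) (G = sqrt(167**2 + 492094) = sqrt(27889 + 492094) = sqrt(519983) ≈ 721.10)
1/(G + J(q(3 + 10))) = 1/(sqrt(519983) + 2) = 1/(2 + sqrt(519983))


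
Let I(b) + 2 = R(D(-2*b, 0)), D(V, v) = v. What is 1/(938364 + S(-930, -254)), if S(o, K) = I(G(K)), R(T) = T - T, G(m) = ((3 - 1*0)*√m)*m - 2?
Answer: 1/938362 ≈ 1.0657e-6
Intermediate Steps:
G(m) = -2 + 3*m^(3/2) (G(m) = ((3 + 0)*√m)*m - 2 = (3*√m)*m - 2 = 3*m^(3/2) - 2 = -2 + 3*m^(3/2))
R(T) = 0
I(b) = -2 (I(b) = -2 + 0 = -2)
S(o, K) = -2
1/(938364 + S(-930, -254)) = 1/(938364 - 2) = 1/938362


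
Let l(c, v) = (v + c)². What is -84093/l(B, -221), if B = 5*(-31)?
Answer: -84093/141376 ≈ -0.59482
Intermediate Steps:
B = -155
l(c, v) = (c + v)²
-84093/l(B, -221) = -84093/(-155 - 221)² = -84093/((-376)²) = -84093/141376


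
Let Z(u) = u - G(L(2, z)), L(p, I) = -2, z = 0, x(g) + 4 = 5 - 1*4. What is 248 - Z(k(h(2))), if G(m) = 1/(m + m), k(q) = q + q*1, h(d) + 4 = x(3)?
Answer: 1047/4 ≈ 261.75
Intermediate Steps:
x(g) = -3 (x(g) = -4 + (5 - 1*4) = -4 + (5 - 4) = -4 + 1 = -3)
h(d) = -7 (h(d) = -4 - 3 = -7)
k(q) = 2*q (k(q) = q + q = 2*q)
G(m) = 1/(2*m)
Z(u) = 1/4 + u (Z(u) = u - 1/(2*(-2)) = u - (-1)/(2*2) = u - 1*(-1/4) = u + 1/4 = 1/4 + u)
248 - Z(k(h(2))) = 248 - (1/4 + 2*(-7)) = 248 - (1/4 - 14) = 248 - 1*(-55/4) = 248 + 55/4 = 1047/4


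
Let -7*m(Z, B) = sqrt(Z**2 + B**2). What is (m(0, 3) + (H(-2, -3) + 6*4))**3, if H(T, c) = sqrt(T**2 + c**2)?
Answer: 4807440/343 + 82312*sqrt(13)/49 ≈ 20073.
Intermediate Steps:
m(Z, B) = -sqrt(B**2 + Z**2)/7 (m(Z, B) = -sqrt(Z**2 + B**2)/7 = -sqrt(B**2 + Z**2)/7)
(m(0, 3) + (H(-2, -3) + 6*4))**3 = (-sqrt(3**2 + 0**2)/7 + (sqrt((-2)**2 + (-3)**2) + 6*4))**3 = (-sqrt(9 + 0)/7 + (sqrt(4 + 9) + 24))**3 = (-sqrt(9)/7 + (sqrt(13) + 24))**3 = (-1/7*3 + (24 + sqrt(13)))**3 = (-3/7 + (24 + sqrt(13)))**3 = (165/7 + sqrt(13))**3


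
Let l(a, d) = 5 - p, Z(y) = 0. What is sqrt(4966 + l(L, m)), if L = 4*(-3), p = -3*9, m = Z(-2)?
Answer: 7*sqrt(102) ≈ 70.697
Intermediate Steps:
m = 0
p = -27
L = -12
l(a, d) = 32 (l(a, d) = 5 - 1*(-27) = 5 + 27 = 32)
sqrt(4966 + l(L, m)) = sqrt(4966 + 32) = sqrt(4998) = 7*sqrt(102)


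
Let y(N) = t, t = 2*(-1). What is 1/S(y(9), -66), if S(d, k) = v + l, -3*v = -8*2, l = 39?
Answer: 3/133 ≈ 0.022556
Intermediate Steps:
t = -2
v = 16/3 (v = -(-8)*2/3 = -1/3*(-16) = 16/3 ≈ 5.3333)
y(N) = -2
S(d, k) = 133/3 (S(d, k) = 16/3 + 39 = 133/3)
1/S(y(9), -66) = 1/(133/3) = 3/133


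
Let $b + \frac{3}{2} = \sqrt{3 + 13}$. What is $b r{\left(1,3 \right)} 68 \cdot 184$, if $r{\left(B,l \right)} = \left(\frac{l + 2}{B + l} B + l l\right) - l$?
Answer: $226780$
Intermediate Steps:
$b = \frac{5}{2}$ ($b = - \frac{3}{2} + \sqrt{3 + 13} = - \frac{3}{2} + \sqrt{16} = - \frac{3}{2} + 4 = \frac{5}{2} \approx 2.5$)
$r{\left(B,l \right)} = l^{2} - l + \frac{B \left(2 + l\right)}{B + l}$ ($r{\left(B,l \right)} = \left(\frac{2 + l}{B + l} B + l^{2}\right) - l = \left(\frac{B \left(2 + l\right)}{B + l} + l^{2}\right) - l = \left(l^{2} + \frac{B \left(2 + l\right)}{B + l}\right) - l = l^{2} - l + \frac{B \left(2 + l\right)}{B + l}$)
$b r{\left(1,3 \right)} 68 \cdot 184 = \frac{5 \frac{3^{3} - 3^{2} + 2 \cdot 1 + 1 \cdot 3^{2}}{1 + 3}}{2} \cdot 68 \cdot 184 = \frac{5 \frac{27 - 9 + 2 + 1 \cdot 9}{4}}{2} \cdot 68 \cdot 184 = \frac{5 \frac{27 - 9 + 2 + 9}{4}}{2} \cdot 68 \cdot 184 = \frac{5 \cdot \frac{1}{4} \cdot 29}{2} \cdot 68 \cdot 184 = \frac{5}{2} \cdot \frac{29}{4} \cdot 68 \cdot 184 = \frac{145}{8} \cdot 68 \cdot 184 = \frac{2465}{2} \cdot 184 = 226780$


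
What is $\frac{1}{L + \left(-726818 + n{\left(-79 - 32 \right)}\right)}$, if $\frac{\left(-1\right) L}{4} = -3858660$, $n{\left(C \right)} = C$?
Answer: $\frac{1}{14707711} \approx 6.7992 \cdot 10^{-8}$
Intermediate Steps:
$L = 15434640$ ($L = \left(-4\right) \left(-3858660\right) = 15434640$)
$\frac{1}{L + \left(-726818 + n{\left(-79 - 32 \right)}\right)} = \frac{1}{15434640 - 726929} = \frac{1}{14707711}$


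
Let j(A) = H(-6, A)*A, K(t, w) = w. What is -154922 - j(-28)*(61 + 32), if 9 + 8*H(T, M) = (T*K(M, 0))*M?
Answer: -315703/2 ≈ -1.5785e+5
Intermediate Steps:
H(T, M) = -9/8 (H(T, M) = -9/8 + ((T*0)*M)/8 = -9/8 + (0*M)/8 = -9/8 + (1/8)*0 = -9/8 + 0 = -9/8)
j(A) = -9*A/8
-154922 - j(-28)*(61 + 32) = -154922 - (-9/8*(-28))*(61 + 32) = -154922 - 63*93/2 = -154922 - 1*5859/2 = -154922 - 5859/2 = -315703/2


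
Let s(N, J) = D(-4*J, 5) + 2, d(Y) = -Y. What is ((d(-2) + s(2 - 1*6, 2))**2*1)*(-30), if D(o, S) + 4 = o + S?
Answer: -270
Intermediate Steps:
D(o, S) = -4 + S + o (D(o, S) = -4 + (o + S) = -4 + (S + o) = -4 + S + o)
s(N, J) = 3 - 4*J (s(N, J) = (-4 + 5 - 4*J) + 2 = (1 - 4*J) + 2 = 3 - 4*J)
((d(-2) + s(2 - 1*6, 2))**2*1)*(-30) = ((-1*(-2) + (3 - 4*2))**2*1)*(-30) = ((2 + (3 - 8))**2*1)*(-30) = ((2 - 5)**2*1)*(-30) = ((-3)**2*1)*(-30) = (9*1)*(-30) = 9*(-30) = -270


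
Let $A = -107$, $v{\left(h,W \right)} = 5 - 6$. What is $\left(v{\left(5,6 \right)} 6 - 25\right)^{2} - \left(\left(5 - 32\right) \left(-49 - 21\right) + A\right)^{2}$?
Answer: $-3178128$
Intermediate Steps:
$v{\left(h,W \right)} = -1$ ($v{\left(h,W \right)} = 5 - 6 = -1$)
$\left(v{\left(5,6 \right)} 6 - 25\right)^{2} - \left(\left(5 - 32\right) \left(-49 - 21\right) + A\right)^{2} = \left(\left(-1\right) 6 - 25\right)^{2} - \left(\left(5 - 32\right) \left(-49 - 21\right) - 107\right)^{2} = \left(-6 - 25\right)^{2} - \left(\left(-27\right) \left(-70\right) - 107\right)^{2} = \left(-31\right)^{2} - \left(1890 - 107\right)^{2} = 961 - 1783^{2} = 961 - 3179089 = -3178128$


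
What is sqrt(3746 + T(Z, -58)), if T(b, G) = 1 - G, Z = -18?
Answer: sqrt(3805) ≈ 61.685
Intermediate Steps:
sqrt(3746 + T(Z, -58)) = sqrt(3746 + (1 - 1*(-58))) = sqrt(3746 + (1 + 58)) = sqrt(3746 + 59) = sqrt(3805)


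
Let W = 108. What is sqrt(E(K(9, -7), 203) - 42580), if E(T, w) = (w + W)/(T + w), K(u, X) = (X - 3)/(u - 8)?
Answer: I*sqrt(1586002397)/193 ≈ 206.35*I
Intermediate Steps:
K(u, X) = (-3 + X)/(-8 + u)
E(T, w) = (108 + w)/(T + w) (E(T, w) = (w + 108)/(T + w) = (108 + w)/(T + w))
sqrt(E(K(9, -7), 203) - 42580) = sqrt((108 + 203)/((-3 - 7)/(-8 + 9) + 203) - 42580) = sqrt(311/(-10/1 + 203) - 42580) = sqrt(311/(1*(-10) + 203) - 42580) = sqrt(311/(-10 + 203) - 42580) = sqrt(311/193 - 42580) = sqrt(-8217629/193) = I*sqrt(1586002397)/193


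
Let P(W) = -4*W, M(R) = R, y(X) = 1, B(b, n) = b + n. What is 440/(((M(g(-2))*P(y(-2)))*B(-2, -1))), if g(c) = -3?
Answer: -110/9 ≈ -12.222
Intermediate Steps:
440/(((M(g(-2))*P(y(-2)))*B(-2, -1))) = 440/(((-(-12))*(-2 - 1))) = 440/((-3*(-4)*(-3))) = 440/((12*(-3))) = 440/(-36) = 440*(-1/36) = -110/9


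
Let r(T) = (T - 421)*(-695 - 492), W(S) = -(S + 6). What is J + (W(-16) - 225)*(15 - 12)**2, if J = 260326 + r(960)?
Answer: -381402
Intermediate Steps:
W(S) = -6 - S (W(S) = -(6 + S) = -6 - S)
r(T) = 499727 - 1187*T (r(T) = (-421 + T)*(-1187) = 499727 - 1187*T)
J = -379467 (J = 260326 + (499727 - 1187*960) = 260326 + (499727 - 1139520) = 260326 - 639793 = -379467)
J + (W(-16) - 225)*(15 - 12)**2 = -379467 + ((-6 - 1*(-16)) - 225)*(15 - 12)**2 = -379467 + ((-6 + 16) - 225)*3**2 = -379467 + (10 - 225)*9 = -379467 - 215*9 = -379467 - 1935 = -381402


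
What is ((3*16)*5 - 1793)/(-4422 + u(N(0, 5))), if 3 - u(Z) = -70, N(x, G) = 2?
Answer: 1553/4349 ≈ 0.35709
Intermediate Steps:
u(Z) = 73 (u(Z) = 3 - 1*(-70) = 3 + 70 = 73)
((3*16)*5 - 1793)/(-4422 + u(N(0, 5))) = ((3*16)*5 - 1793)/(-4422 + 73) = (48*5 - 1793)/(-4349) = (240 - 1793)*(-1/4349) = -1553*(-1/4349) = 1553/4349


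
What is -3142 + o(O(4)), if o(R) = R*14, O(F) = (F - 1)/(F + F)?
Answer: -12547/4 ≈ -3136.8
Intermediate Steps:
O(F) = (-1 + F)/(2*F) (O(F) = (-1 + F)/((2*F)) = (-1 + F)*(1/(2*F)) = (-1 + F)/(2*F))
o(R) = 14*R
-3142 + o(O(4)) = -3142 + 14*((½)*(-1 + 4)/4) = -3142 + 14*((½)*(¼)*3) = -3142 + 14*(3/8) = -3142 + 21/4 = -12547/4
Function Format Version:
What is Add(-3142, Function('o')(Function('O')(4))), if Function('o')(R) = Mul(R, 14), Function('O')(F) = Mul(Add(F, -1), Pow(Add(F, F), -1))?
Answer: Rational(-12547, 4) ≈ -3136.8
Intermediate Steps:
Function('O')(F) = Mul(Rational(1, 2), Pow(F, -1), Add(-1, F)) (Function('O')(F) = Mul(Add(-1, F), Pow(Mul(2, F), -1)) = Mul(Add(-1, F), Mul(Rational(1, 2), Pow(F, -1))) = Mul(Rational(1, 2), Pow(F, -1), Add(-1, F)))
Function('o')(R) = Mul(14, R)
Add(-3142, Function('o')(Function('O')(4))) = Add(-3142, Mul(14, Mul(Rational(1, 2), Pow(4, -1), Add(-1, 4)))) = Add(-3142, Mul(14, Mul(Rational(1, 2), Rational(1, 4), 3))) = Add(-3142, Mul(14, Rational(3, 8))) = Add(-3142, Rational(21, 4)) = Rational(-12547, 4)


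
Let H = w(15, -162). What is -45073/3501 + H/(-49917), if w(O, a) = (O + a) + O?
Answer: -749815603/58253139 ≈ -12.872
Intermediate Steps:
w(O, a) = a + 2*O
H = -132 (H = -162 + 2*15 = -162 + 30 = -132)
-45073/3501 + H/(-49917) = -45073/3501 - 132/(-49917) = -45073*1/3501 - 132*(-1/49917) = -45073/3501 + 44/16639 = -749815603/58253139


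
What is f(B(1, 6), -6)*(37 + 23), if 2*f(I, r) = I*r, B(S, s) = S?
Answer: -180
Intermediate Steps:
f(I, r) = I*r/2 (f(I, r) = (I*r)/2 = I*r/2)
f(B(1, 6), -6)*(37 + 23) = ((½)*1*(-6))*(37 + 23) = -3*60 = -180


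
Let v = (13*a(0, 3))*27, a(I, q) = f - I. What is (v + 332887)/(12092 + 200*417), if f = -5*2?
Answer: 329377/95492 ≈ 3.4493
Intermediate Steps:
f = -10
a(I, q) = -10 - I
v = -3510 (v = (13*(-10 - 1*0))*27 = (13*(-10 + 0))*27 = (13*(-10))*27 = -130*27 = -3510)
(v + 332887)/(12092 + 200*417) = (-3510 + 332887)/(12092 + 200*417) = 329377/(12092 + 83400) = 329377/95492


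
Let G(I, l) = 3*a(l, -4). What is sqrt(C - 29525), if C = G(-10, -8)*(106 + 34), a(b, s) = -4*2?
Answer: I*sqrt(32885) ≈ 181.34*I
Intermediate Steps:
a(b, s) = -8
G(I, l) = -24 (G(I, l) = 3*(-8) = -24)
C = -3360 (C = -24*(106 + 34) = -24*140 = -3360)
sqrt(C - 29525) = sqrt(-3360 - 29525) = sqrt(-32885) = I*sqrt(32885)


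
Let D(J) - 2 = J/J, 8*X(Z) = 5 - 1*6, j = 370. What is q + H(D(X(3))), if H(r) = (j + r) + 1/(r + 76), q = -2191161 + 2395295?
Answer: 16156054/79 ≈ 2.0451e+5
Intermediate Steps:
X(Z) = -1/8 (X(Z) = (5 - 1*6)/8 = (5 - 6)/8 = (1/8)*(-1) = -1/8)
D(J) = 3 (D(J) = 2 + J/J = 2 + 1 = 3)
q = 204134
H(r) = 370 + r + 1/(76 + r) (H(r) = (370 + r) + 1/(r + 76) = (370 + r) + 1/(76 + r) = 370 + r + 1/(76 + r))
q + H(D(X(3))) = 204134 + (28121 + 3**2 + 446*3)/(76 + 3) = 204134 + (28121 + 9 + 1338)/79 = 204134 + (1/79)*29468 = 204134 + 29468/79 = 16156054/79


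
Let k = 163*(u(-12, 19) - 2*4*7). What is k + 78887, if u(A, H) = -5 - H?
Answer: 65847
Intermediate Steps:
k = -13040 (k = 163*((-5 - 1*19) - 2*4*7) = 163*((-5 - 19) - 8*7) = 163*(-24 - 56) = 163*(-80) = -13040)
k + 78887 = -13040 + 78887 = 65847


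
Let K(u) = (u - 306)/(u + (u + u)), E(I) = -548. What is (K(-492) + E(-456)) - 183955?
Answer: -45387605/246 ≈ -1.8450e+5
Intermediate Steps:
K(u) = (-306 + u)/(3*u) (K(u) = (-306 + u)/(u + 2*u) = (-306 + u)/((3*u)) = (-306 + u)*(1/(3*u)) = (-306 + u)/(3*u))
(K(-492) + E(-456)) - 183955 = ((⅓)*(-306 - 492)/(-492) - 548) - 183955 = ((⅓)*(-1/492)*(-798) - 548) - 183955 = (133/246 - 548) - 183955 = -134675/246 - 183955 = -45387605/246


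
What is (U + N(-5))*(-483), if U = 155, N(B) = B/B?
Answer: -75348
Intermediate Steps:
N(B) = 1
(U + N(-5))*(-483) = (155 + 1)*(-483) = 156*(-483) = -75348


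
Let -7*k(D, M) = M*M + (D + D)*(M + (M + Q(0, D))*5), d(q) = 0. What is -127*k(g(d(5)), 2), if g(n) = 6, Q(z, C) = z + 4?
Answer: 49276/7 ≈ 7039.4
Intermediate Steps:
Q(z, C) = 4 + z
k(D, M) = -M²/7 - 2*D*(20 + 6*M)/7 (k(D, M) = -(M*M + (D + D)*(M + (M + (4 + 0))*5))/7 = -(M² + (2*D)*(M + (M + 4)*5))/7 = -(M² + (2*D)*(M + (4 + M)*5))/7 = -(M² + (2*D)*(M + (20 + 5*M)))/7 = -(M² + (2*D)*(20 + 6*M))/7 = -(M² + 2*D*(20 + 6*M))/7 = -M²/7 - 2*D*(20 + 6*M)/7)
-127*k(g(d(5)), 2) = -127*(-40/7*6 - ⅐*2² - 12/7*6*2) = -127*(-240/7 - ⅐*4 - 144/7) = -127*(-240/7 - 4/7 - 144/7) = -127*(-388/7) = 49276/7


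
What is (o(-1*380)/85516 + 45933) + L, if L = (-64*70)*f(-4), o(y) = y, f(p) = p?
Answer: 1365113192/21379 ≈ 63853.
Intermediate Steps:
L = 17920 (L = -64*70*(-4) = -4480*(-4) = 17920)
(o(-1*380)/85516 + 45933) + L = (-1*380/85516 + 45933) + 17920 = (-380*1/85516 + 45933) + 17920 = (-95/21379 + 45933) + 17920 = 982001512/21379 + 17920 = 1365113192/21379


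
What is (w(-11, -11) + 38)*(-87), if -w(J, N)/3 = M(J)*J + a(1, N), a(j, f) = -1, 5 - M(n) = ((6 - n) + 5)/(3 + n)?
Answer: -103269/4 ≈ -25817.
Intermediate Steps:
M(n) = 5 - (11 - n)/(3 + n) (M(n) = 5 - ((6 - n) + 5)/(3 + n) = 5 - (11 - n)/(3 + n))
w(J, N) = 3 - 6*J*(2 + 3*J)/(3 + J) (w(J, N) = -3*((2*(2 + 3*J)/(3 + J))*J - 1) = -3*(2*J*(2 + 3*J)/(3 + J) - 1) = -3*(-1 + 2*J*(2 + 3*J)/(3 + J)) = 3 - 6*J*(2 + 3*J)/(3 + J))
(w(-11, -11) + 38)*(-87) = (9*(1 - 1*(-11) - 2*(-11)²)/(3 - 11) + 38)*(-87) = (9*(1 + 11 - 2*121)/(-8) + 38)*(-87) = (9*(-⅛)*(1 + 11 - 242) + 38)*(-87) = (9*(-⅛)*(-230) + 38)*(-87) = (1035/4 + 38)*(-87) = (1187/4)*(-87) = -103269/4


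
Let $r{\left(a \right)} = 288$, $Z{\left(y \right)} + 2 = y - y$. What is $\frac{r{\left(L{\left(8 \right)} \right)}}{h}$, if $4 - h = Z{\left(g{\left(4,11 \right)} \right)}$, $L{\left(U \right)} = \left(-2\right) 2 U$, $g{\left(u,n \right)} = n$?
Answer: $48$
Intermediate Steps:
$Z{\left(y \right)} = -2$ ($Z{\left(y \right)} = -2 + \left(y - y\right) = -2 + 0 = -2$)
$L{\left(U \right)} = - 4 U$
$h = 6$ ($h = 4 - -2 = 4 + 2 = 6$)
$\frac{r{\left(L{\left(8 \right)} \right)}}{h} = \frac{288}{6} = 288 \cdot \frac{1}{6} = 48$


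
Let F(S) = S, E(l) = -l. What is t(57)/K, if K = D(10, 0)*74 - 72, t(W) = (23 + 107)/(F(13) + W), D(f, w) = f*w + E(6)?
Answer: -13/3612 ≈ -0.0035991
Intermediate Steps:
D(f, w) = -6 + f*w (D(f, w) = f*w - 1*6 = f*w - 6 = -6 + f*w)
t(W) = 130/(13 + W) (t(W) = (23 + 107)/(13 + W) = 130/(13 + W))
K = -516 (K = (-6 + 10*0)*74 - 72 = (-6 + 0)*74 - 72 = -6*74 - 72 = -444 - 72 = -516)
t(57)/K = (130/(13 + 57))/(-516) = (130/70)*(-1/516) = (130*(1/70))*(-1/516) = (13/7)*(-1/516) = -13/3612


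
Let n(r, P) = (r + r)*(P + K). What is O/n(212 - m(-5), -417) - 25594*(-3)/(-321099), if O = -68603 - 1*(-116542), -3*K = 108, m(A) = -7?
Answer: -10209262903/21236845662 ≈ -0.48073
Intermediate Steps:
K = -36 (K = -⅓*108 = -36)
O = 47939 (O = -68603 + 116542 = 47939)
n(r, P) = 2*r*(-36 + P) (n(r, P) = (r + r)*(P - 36) = (2*r)*(-36 + P) = 2*r*(-36 + P))
O/n(212 - m(-5), -417) - 25594*(-3)/(-321099) = 47939/((2*(212 - 1*(-7))*(-36 - 417))) - 25594*(-3)/(-321099) = 47939/((2*(212 + 7)*(-453))) + 76782*(-1/321099) = 47939/((2*219*(-453))) - 25594/107033 = 47939/(-198414) - 25594/107033 = 47939*(-1/198414) - 25594/107033 = -47939/198414 - 25594/107033 = -10209262903/21236845662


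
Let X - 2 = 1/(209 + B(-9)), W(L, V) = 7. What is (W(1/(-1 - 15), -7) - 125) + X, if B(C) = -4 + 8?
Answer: -24707/213 ≈ -116.00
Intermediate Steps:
B(C) = 4
X = 427/213 (X = 2 + 1/(209 + 4) = 2 + 1/213 = 427/213 ≈ 2.0047)
(W(1/(-1 - 15), -7) - 125) + X = (7 - 125) + 427/213 = -118 + 427/213 = -24707/213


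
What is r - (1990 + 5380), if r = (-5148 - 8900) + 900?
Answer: -20518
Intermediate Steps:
r = -13148 (r = -14048 + 900 = -13148)
r - (1990 + 5380) = -13148 - (1990 + 5380) = -13148 - 1*7370 = -13148 - 7370 = -20518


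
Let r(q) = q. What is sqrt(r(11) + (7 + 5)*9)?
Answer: sqrt(119) ≈ 10.909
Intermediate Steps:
sqrt(r(11) + (7 + 5)*9) = sqrt(11 + (7 + 5)*9) = sqrt(11 + 12*9) = sqrt(11 + 108) = sqrt(119)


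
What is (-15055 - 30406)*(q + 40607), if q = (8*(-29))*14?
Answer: -1698377499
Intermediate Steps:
q = -3248 (q = -232*14 = -3248)
(-15055 - 30406)*(q + 40607) = (-15055 - 30406)*(-3248 + 40607) = -45461*37359 = -1698377499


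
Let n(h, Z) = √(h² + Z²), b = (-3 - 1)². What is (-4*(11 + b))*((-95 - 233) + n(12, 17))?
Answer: 35424 - 108*√433 ≈ 33177.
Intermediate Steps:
b = 16 (b = (-4)² = 16)
n(h, Z) = √(Z² + h²)
(-4*(11 + b))*((-95 - 233) + n(12, 17)) = (-4*(11 + 16))*((-95 - 233) + √(17² + 12²)) = (-4*27)*(-328 + √(289 + 144)) = -108*(-328 + √433) = 35424 - 108*√433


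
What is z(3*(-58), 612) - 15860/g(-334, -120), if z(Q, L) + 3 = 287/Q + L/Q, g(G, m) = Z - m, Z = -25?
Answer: -19963/114 ≈ -175.11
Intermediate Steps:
g(G, m) = -25 - m
z(Q, L) = -3 + 287/Q + L/Q (z(Q, L) = -3 + (287/Q + L/Q) = -3 + 287/Q + L/Q)
z(3*(-58), 612) - 15860/g(-334, -120) = (287 + 612 - 9*(-58))/((3*(-58))) - 15860/(-25 - 1*(-120)) = (287 + 612 - 3*(-174))/(-174) - 15860/(-25 + 120) = -(287 + 612 + 522)/174 - 15860/95 = -1/174*1421 - 15860/95 = -49/6 - 1*3172/19 = -49/6 - 3172/19 = -19963/114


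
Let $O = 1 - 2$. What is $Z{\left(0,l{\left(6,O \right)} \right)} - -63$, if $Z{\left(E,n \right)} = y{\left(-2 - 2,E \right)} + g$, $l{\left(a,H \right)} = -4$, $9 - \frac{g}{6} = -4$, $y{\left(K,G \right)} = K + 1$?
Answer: $138$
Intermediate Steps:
$y{\left(K,G \right)} = 1 + K$
$g = 78$ ($g = 54 - -24 = 54 + 24 = 78$)
$O = -1$
$Z{\left(E,n \right)} = 75$ ($Z{\left(E,n \right)} = \left(1 - 4\right) + 78 = -3 + 78 = 75$)
$Z{\left(0,l{\left(6,O \right)} \right)} - -63 = 75 - -63 = 75 + 63 = 138$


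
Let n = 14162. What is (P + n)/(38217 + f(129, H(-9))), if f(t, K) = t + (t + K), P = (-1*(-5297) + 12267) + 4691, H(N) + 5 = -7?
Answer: 12139/12821 ≈ 0.94681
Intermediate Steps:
H(N) = -12 (H(N) = -5 - 7 = -12)
P = 22255 (P = (5297 + 12267) + 4691 = 17564 + 4691 = 22255)
f(t, K) = K + 2*t (f(t, K) = t + (K + t) = K + 2*t)
(P + n)/(38217 + f(129, H(-9))) = (22255 + 14162)/(38217 + (-12 + 2*129)) = 36417/(38217 + (-12 + 258)) = 36417/(38217 + 246) = 36417/38463 = 36417*(1/38463) = 12139/12821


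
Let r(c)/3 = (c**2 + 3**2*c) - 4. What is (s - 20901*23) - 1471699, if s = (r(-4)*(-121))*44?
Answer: -1569094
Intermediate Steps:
r(c) = -12 + 3*c**2 + 27*c (r(c) = 3*((c**2 + 3**2*c) - 4) = 3*((c**2 + 9*c) - 4) = 3*(-4 + c**2 + 9*c) = -12 + 3*c**2 + 27*c)
s = 383328 (s = ((-12 + 3*(-4)**2 + 27*(-4))*(-121))*44 = ((-12 + 3*16 - 108)*(-121))*44 = ((-12 + 48 - 108)*(-121))*44 = -72*(-121)*44 = 8712*44 = 383328)
(s - 20901*23) - 1471699 = (383328 - 20901*23) - 1471699 = (383328 - 480723) - 1471699 = -97395 - 1471699 = -1569094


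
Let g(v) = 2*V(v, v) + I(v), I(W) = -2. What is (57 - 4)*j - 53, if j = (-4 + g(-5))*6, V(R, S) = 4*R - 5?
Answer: -17861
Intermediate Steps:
V(R, S) = -5 + 4*R
g(v) = -12 + 8*v (g(v) = 2*(-5 + 4*v) - 2 = (-10 + 8*v) - 2 = -12 + 8*v)
j = -336 (j = (-4 + (-12 + 8*(-5)))*6 = (-4 + (-12 - 40))*6 = (-4 - 52)*6 = -56*6 = -336)
(57 - 4)*j - 53 = (57 - 4)*(-336) - 53 = 53*(-336) - 53 = -17808 - 53 = -17861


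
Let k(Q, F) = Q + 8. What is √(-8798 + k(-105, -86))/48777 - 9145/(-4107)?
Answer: 9145/4107 + I*√8895/48777 ≈ 2.2267 + 0.0019336*I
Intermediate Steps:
k(Q, F) = 8 + Q
√(-8798 + k(-105, -86))/48777 - 9145/(-4107) = √(-8798 + (8 - 105))/48777 - 9145/(-4107) = √(-8798 - 97)*(1/48777) - 9145*(-1/4107) = √(-8895)*(1/48777) + 9145/4107 = (I*√8895)*(1/48777) + 9145/4107 = I*√8895/48777 + 9145/4107 = 9145/4107 + I*√8895/48777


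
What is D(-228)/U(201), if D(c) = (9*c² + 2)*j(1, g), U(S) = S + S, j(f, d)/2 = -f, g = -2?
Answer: -467858/201 ≈ -2327.7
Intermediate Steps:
j(f, d) = -2*f (j(f, d) = 2*(-f) = -2*f)
U(S) = 2*S
D(c) = -4 - 18*c² (D(c) = (9*c² + 2)*(-2*1) = (2 + 9*c²)*(-2) = -4 - 18*c²)
D(-228)/U(201) = (-4 - 18*(-228)²)/((2*201)) = (-4 - 18*51984)/402 = (-4 - 935712)*(1/402) = -935716*1/402 = -467858/201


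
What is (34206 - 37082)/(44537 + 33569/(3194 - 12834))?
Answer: -27724640/429303111 ≈ -0.064581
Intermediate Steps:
(34206 - 37082)/(44537 + 33569/(3194 - 12834)) = -2876/(44537 + 33569/(-9640)) = -2876/(44537 + 33569*(-1/9640)) = -2876/(44537 - 33569/9640) = -2876/429303111/9640 = -2876*9640/429303111 = -27724640/429303111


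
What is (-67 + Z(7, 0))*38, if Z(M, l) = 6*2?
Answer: -2090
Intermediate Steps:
Z(M, l) = 12
(-67 + Z(7, 0))*38 = (-67 + 12)*38 = -55*38 = -2090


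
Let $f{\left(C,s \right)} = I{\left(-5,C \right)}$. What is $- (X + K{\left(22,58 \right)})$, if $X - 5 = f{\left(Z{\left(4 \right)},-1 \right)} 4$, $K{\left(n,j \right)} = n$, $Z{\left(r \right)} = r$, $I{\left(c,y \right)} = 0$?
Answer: $-27$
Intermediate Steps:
$f{\left(C,s \right)} = 0$
$X = 5$ ($X = 5 + 0 \cdot 4 = 5 + 0 = 5$)
$- (X + K{\left(22,58 \right)}) = - (5 + 22) = \left(-1\right) 27 = -27$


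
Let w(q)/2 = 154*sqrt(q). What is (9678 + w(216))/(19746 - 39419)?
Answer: -9678/19673 - 1848*sqrt(6)/19673 ≈ -0.72204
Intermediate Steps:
w(q) = 308*sqrt(q) (w(q) = 2*(154*sqrt(q)) = 308*sqrt(q))
(9678 + w(216))/(19746 - 39419) = (9678 + 308*sqrt(216))/(19746 - 39419) = (9678 + 308*(6*sqrt(6)))/(-19673) = (9678 + 1848*sqrt(6))*(-1/19673) = -9678/19673 - 1848*sqrt(6)/19673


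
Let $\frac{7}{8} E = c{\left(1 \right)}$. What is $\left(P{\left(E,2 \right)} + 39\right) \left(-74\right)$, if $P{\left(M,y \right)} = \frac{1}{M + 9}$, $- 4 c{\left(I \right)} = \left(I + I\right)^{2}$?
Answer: $- \frac{159248}{55} \approx -2895.4$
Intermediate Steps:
$c{\left(I \right)} = - I^{2}$ ($c{\left(I \right)} = - \frac{\left(I + I\right)^{2}}{4} = - \frac{\left(2 I\right)^{2}}{4} = - \frac{4 I^{2}}{4} = - I^{2}$)
$E = - \frac{8}{7}$ ($E = \frac{8 \left(- 1^{2}\right)}{7} = \frac{8 \left(\left(-1\right) 1\right)}{7} = \frac{8}{7} \left(-1\right) = - \frac{8}{7} \approx -1.1429$)
$P{\left(M,y \right)} = \frac{1}{9 + M}$
$\left(P{\left(E,2 \right)} + 39\right) \left(-74\right) = \left(\frac{1}{9 - \frac{8}{7}} + 39\right) \left(-74\right) = \left(\frac{1}{\frac{55}{7}} + 39\right) \left(-74\right) = \left(\frac{7}{55} + 39\right) \left(-74\right) = \frac{2152}{55} \left(-74\right) = - \frac{159248}{55}$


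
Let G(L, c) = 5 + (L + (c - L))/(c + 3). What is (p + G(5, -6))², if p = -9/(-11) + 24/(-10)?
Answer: 88804/3025 ≈ 29.357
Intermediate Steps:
G(L, c) = 5 + c/(3 + c)
p = -87/55 (p = -9*(-1/11) + 24*(-⅒) = 9/11 - 12/5 = -87/55 ≈ -1.5818)
(p + G(5, -6))² = (-87/55 + 3*(5 + 2*(-6))/(3 - 6))² = (-87/55 + 3*(5 - 12)/(-3))² = (-87/55 + 3*(-⅓)*(-7))² = (-87/55 + 7)² = (298/55)² = 88804/3025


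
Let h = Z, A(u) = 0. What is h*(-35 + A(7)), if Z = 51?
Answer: -1785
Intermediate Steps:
h = 51
h*(-35 + A(7)) = 51*(-35 + 0) = 51*(-35) = -1785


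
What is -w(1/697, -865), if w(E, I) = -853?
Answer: 853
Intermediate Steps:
-w(1/697, -865) = -1*(-853) = 853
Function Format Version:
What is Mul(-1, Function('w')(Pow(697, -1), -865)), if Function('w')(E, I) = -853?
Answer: 853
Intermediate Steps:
Mul(-1, Function('w')(Pow(697, -1), -865)) = Mul(-1, -853) = 853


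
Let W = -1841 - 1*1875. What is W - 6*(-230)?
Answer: -2336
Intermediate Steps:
W = -3716 (W = -1841 - 1875 = -3716)
W - 6*(-230) = -3716 - 6*(-230) = -3716 - 1*(-1380) = -3716 + 1380 = -2336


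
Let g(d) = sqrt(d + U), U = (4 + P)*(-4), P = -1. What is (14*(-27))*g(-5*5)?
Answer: -378*I*sqrt(37) ≈ -2299.3*I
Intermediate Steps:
U = -12 (U = (4 - 1)*(-4) = 3*(-4) = -12)
g(d) = sqrt(-12 + d) (g(d) = sqrt(d - 12) = sqrt(-12 + d))
(14*(-27))*g(-5*5) = (14*(-27))*sqrt(-12 - 5*5) = -378*sqrt(-12 - 25) = -378*I*sqrt(37)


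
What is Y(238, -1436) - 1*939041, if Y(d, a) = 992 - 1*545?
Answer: -938594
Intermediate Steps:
Y(d, a) = 447 (Y(d, a) = 992 - 545 = 447)
Y(238, -1436) - 1*939041 = 447 - 1*939041 = 447 - 939041 = -938594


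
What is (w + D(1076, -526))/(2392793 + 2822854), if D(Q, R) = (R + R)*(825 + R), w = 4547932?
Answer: 1411128/1738549 ≈ 0.81167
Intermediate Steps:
D(Q, R) = 2*R*(825 + R) (D(Q, R) = (2*R)*(825 + R) = 2*R*(825 + R))
(w + D(1076, -526))/(2392793 + 2822854) = (4547932 + 2*(-526)*(825 - 526))/(2392793 + 2822854) = (4547932 + 2*(-526)*299)/5215647 = (4547932 - 314548)*(1/5215647) = 4233384*(1/5215647) = 1411128/1738549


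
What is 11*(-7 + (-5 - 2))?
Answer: -154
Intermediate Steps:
11*(-7 + (-5 - 2)) = 11*(-7 - 7) = 11*(-14) = -154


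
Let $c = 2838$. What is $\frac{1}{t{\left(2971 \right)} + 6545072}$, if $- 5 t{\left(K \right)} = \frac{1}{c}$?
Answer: $\frac{14190}{92874571679} \approx 1.5279 \cdot 10^{-7}$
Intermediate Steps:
$t{\left(K \right)} = - \frac{1}{14190}$ ($t{\left(K \right)} = - \frac{1}{5 \cdot 2838} = \left(- \frac{1}{5}\right) \frac{1}{2838} = - \frac{1}{14190}$)
$\frac{1}{t{\left(2971 \right)} + 6545072} = \frac{1}{- \frac{1}{14190} + 6545072} = \frac{1}{\frac{92874571679}{14190}} = \frac{14190}{92874571679}$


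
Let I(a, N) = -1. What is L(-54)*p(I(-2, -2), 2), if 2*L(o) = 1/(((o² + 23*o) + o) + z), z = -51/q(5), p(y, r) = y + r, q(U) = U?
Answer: 5/16098 ≈ 0.00031060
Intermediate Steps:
p(y, r) = r + y
z = -51/5 ≈ -10.200
L(o) = 1/(2*(-51/5 + o² + 24*o)) (L(o) = 1/(2*(((o² + 23*o) + o) - 51/5)) = 1/(2*((o² + 24*o) - 51/5)) = 1/(2*(-51/5 + o² + 24*o)))
L(-54)*p(I(-2, -2), 2) = (5/(2*(-51 + 5*(-54)² + 120*(-54))))*(2 - 1) = (5/(2*(-51 + 5*2916 - 6480)))*1 = (5/(2*(-51 + 14580 - 6480)))*1 = ((5/2)/8049)*1 = ((5/2)*(1/8049))*1 = (5/16098)*1 = 5/16098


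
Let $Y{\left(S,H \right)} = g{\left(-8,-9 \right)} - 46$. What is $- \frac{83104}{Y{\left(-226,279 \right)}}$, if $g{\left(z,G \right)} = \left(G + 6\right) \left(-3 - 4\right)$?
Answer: $\frac{83104}{25} \approx 3324.2$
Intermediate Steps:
$g{\left(z,G \right)} = -42 - 7 G$ ($g{\left(z,G \right)} = \left(6 + G\right) \left(-3 - 4\right) = \left(6 + G\right) \left(-7\right) = -42 - 7 G$)
$Y{\left(S,H \right)} = -25$ ($Y{\left(S,H \right)} = \left(-42 - -63\right) - 46 = \left(-42 + 63\right) - 46 = 21 - 46 = -25$)
$- \frac{83104}{Y{\left(-226,279 \right)}} = - \frac{83104}{-25} = \left(-83104\right) \left(- \frac{1}{25}\right) = \frac{83104}{25}$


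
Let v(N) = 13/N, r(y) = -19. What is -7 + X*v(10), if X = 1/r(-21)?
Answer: -1343/190 ≈ -7.0684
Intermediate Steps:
X = -1/19 (X = 1/(-19) = -1/19 ≈ -0.052632)
-7 + X*v(10) = -7 - 13/(19*10) = -7 - 1/19*13/10 = -7 - 13/190 = -1343/190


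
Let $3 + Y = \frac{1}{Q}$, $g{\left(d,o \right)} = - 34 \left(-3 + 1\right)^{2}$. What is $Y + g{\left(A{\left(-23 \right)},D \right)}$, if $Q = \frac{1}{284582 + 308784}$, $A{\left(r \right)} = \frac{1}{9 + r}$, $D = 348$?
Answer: $593227$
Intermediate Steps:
$g{\left(d,o \right)} = -136$ ($g{\left(d,o \right)} = - 34 \left(-2\right)^{2} = \left(-34\right) 4 = -136$)
$Q = \frac{1}{593366} \approx 1.6853 \cdot 10^{-6}$
$Y = 593363$ ($Y = -3 + \frac{1}{\frac{1}{593366}} = -3 + 593366 = 593363$)
$Y + g{\left(A{\left(-23 \right)},D \right)} = 593363 - 136 = 593227$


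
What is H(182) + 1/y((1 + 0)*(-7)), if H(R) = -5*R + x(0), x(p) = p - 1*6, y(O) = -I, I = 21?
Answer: -19237/21 ≈ -916.05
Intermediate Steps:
y(O) = -21 (y(O) = -1*21 = -21)
x(p) = -6 + p (x(p) = p - 6 = -6 + p)
H(R) = -6 - 5*R (H(R) = -5*R + (-6 + 0) = -5*R - 6 = -6 - 5*R)
H(182) + 1/y((1 + 0)*(-7)) = (-6 - 5*182) + 1/(-21) = (-6 - 910) - 1/21 = -916 - 1/21 = -19237/21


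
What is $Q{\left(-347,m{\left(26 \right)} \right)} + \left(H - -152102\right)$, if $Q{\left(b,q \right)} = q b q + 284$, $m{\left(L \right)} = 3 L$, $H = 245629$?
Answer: $-1713133$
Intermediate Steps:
$Q{\left(b,q \right)} = 284 + b q^{2}$ ($Q{\left(b,q \right)} = b q q + 284 = b q^{2} + 284 = 284 + b q^{2}$)
$Q{\left(-347,m{\left(26 \right)} \right)} + \left(H - -152102\right) = \left(284 - 347 \left(3 \cdot 26\right)^{2}\right) + \left(245629 - -152102\right) = \left(284 - 347 \cdot 78^{2}\right) + \left(245629 + 152102\right) = \left(284 - 2111148\right) + 397731 = -2110864 + 397731 = -1713133$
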